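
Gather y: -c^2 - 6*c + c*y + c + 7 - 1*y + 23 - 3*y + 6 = -c^2 - 5*c + y*(c - 4) + 36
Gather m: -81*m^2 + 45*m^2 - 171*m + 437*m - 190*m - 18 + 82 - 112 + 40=-36*m^2 + 76*m - 8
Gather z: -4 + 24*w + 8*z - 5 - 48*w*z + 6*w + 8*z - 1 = 30*w + z*(16 - 48*w) - 10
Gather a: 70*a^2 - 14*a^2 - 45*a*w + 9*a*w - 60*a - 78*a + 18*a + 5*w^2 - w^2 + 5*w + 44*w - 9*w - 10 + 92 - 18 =56*a^2 + a*(-36*w - 120) + 4*w^2 + 40*w + 64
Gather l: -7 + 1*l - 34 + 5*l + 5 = 6*l - 36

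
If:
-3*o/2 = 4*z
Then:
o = -8*z/3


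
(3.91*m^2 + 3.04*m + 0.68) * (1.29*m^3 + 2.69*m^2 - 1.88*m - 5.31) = 5.0439*m^5 + 14.4395*m^4 + 1.704*m^3 - 24.6481*m^2 - 17.4208*m - 3.6108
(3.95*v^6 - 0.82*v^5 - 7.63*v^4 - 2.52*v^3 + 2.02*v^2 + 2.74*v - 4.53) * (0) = 0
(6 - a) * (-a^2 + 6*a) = a^3 - 12*a^2 + 36*a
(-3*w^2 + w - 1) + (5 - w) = 4 - 3*w^2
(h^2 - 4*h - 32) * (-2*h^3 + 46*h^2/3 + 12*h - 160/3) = -2*h^5 + 70*h^4/3 + 44*h^3/3 - 592*h^2 - 512*h/3 + 5120/3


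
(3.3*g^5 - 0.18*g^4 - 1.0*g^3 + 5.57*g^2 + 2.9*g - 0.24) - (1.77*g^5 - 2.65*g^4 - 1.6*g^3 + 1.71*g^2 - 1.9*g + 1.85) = 1.53*g^5 + 2.47*g^4 + 0.6*g^3 + 3.86*g^2 + 4.8*g - 2.09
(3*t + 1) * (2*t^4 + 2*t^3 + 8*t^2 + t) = 6*t^5 + 8*t^4 + 26*t^3 + 11*t^2 + t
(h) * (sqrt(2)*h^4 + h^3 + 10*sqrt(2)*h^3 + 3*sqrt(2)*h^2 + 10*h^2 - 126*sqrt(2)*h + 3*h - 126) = sqrt(2)*h^5 + h^4 + 10*sqrt(2)*h^4 + 3*sqrt(2)*h^3 + 10*h^3 - 126*sqrt(2)*h^2 + 3*h^2 - 126*h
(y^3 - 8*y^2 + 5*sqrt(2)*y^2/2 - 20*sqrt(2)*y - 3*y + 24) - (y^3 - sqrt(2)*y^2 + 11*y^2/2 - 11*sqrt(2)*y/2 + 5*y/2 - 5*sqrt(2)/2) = -27*y^2/2 + 7*sqrt(2)*y^2/2 - 29*sqrt(2)*y/2 - 11*y/2 + 5*sqrt(2)/2 + 24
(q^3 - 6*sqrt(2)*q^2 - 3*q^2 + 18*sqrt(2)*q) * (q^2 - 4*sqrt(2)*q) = q^5 - 10*sqrt(2)*q^4 - 3*q^4 + 30*sqrt(2)*q^3 + 48*q^3 - 144*q^2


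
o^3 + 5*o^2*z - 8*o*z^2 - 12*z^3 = (o - 2*z)*(o + z)*(o + 6*z)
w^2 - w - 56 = (w - 8)*(w + 7)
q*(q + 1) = q^2 + q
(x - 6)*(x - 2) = x^2 - 8*x + 12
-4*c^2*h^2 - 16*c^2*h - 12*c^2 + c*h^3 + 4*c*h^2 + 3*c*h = (-4*c + h)*(h + 3)*(c*h + c)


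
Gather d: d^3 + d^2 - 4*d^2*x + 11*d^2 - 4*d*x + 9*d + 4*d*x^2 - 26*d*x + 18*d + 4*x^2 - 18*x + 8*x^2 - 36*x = d^3 + d^2*(12 - 4*x) + d*(4*x^2 - 30*x + 27) + 12*x^2 - 54*x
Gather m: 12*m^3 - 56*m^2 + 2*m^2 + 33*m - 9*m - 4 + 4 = 12*m^3 - 54*m^2 + 24*m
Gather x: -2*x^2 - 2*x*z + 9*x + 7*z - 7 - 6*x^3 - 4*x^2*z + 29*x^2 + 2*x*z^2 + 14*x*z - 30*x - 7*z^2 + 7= -6*x^3 + x^2*(27 - 4*z) + x*(2*z^2 + 12*z - 21) - 7*z^2 + 7*z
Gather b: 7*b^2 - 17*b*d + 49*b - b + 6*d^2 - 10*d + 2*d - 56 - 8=7*b^2 + b*(48 - 17*d) + 6*d^2 - 8*d - 64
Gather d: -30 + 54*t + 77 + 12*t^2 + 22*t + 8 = 12*t^2 + 76*t + 55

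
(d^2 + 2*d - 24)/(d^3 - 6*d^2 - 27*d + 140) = (d + 6)/(d^2 - 2*d - 35)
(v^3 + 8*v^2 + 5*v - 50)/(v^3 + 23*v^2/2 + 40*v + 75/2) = 2*(v - 2)/(2*v + 3)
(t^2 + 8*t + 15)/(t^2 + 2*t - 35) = (t^2 + 8*t + 15)/(t^2 + 2*t - 35)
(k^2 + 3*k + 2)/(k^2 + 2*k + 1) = (k + 2)/(k + 1)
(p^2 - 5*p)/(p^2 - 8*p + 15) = p/(p - 3)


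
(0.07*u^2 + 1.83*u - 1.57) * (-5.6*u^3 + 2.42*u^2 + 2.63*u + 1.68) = -0.392*u^5 - 10.0786*u^4 + 13.4047*u^3 + 1.1311*u^2 - 1.0547*u - 2.6376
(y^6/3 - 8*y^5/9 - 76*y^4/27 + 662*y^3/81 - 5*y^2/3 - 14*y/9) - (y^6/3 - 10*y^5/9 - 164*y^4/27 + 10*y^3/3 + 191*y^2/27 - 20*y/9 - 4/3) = 2*y^5/9 + 88*y^4/27 + 392*y^3/81 - 236*y^2/27 + 2*y/3 + 4/3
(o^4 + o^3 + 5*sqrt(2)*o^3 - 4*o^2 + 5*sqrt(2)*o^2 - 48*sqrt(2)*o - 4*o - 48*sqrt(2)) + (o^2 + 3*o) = o^4 + o^3 + 5*sqrt(2)*o^3 - 3*o^2 + 5*sqrt(2)*o^2 - 48*sqrt(2)*o - o - 48*sqrt(2)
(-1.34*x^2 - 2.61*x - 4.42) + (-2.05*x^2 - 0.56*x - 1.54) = -3.39*x^2 - 3.17*x - 5.96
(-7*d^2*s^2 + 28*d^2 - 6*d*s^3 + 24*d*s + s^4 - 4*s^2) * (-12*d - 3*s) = 84*d^3*s^2 - 336*d^3 + 93*d^2*s^3 - 372*d^2*s + 6*d*s^4 - 24*d*s^2 - 3*s^5 + 12*s^3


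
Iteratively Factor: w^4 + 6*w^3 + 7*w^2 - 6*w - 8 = (w + 2)*(w^3 + 4*w^2 - w - 4) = (w - 1)*(w + 2)*(w^2 + 5*w + 4) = (w - 1)*(w + 1)*(w + 2)*(w + 4)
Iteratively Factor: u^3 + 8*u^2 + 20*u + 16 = (u + 2)*(u^2 + 6*u + 8) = (u + 2)^2*(u + 4)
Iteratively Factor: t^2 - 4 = (t - 2)*(t + 2)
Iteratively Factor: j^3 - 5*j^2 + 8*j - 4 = (j - 1)*(j^2 - 4*j + 4) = (j - 2)*(j - 1)*(j - 2)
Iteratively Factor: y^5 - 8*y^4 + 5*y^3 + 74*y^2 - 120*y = (y - 5)*(y^4 - 3*y^3 - 10*y^2 + 24*y) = y*(y - 5)*(y^3 - 3*y^2 - 10*y + 24) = y*(y - 5)*(y + 3)*(y^2 - 6*y + 8) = y*(y - 5)*(y - 2)*(y + 3)*(y - 4)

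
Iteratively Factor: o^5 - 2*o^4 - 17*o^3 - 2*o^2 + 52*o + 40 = (o + 1)*(o^4 - 3*o^3 - 14*o^2 + 12*o + 40) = (o - 5)*(o + 1)*(o^3 + 2*o^2 - 4*o - 8) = (o - 5)*(o - 2)*(o + 1)*(o^2 + 4*o + 4) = (o - 5)*(o - 2)*(o + 1)*(o + 2)*(o + 2)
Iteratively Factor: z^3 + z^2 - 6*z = (z + 3)*(z^2 - 2*z) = z*(z + 3)*(z - 2)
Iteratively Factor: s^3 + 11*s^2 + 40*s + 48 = (s + 4)*(s^2 + 7*s + 12) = (s + 4)^2*(s + 3)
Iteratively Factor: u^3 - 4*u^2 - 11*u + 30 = (u + 3)*(u^2 - 7*u + 10) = (u - 2)*(u + 3)*(u - 5)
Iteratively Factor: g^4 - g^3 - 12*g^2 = (g)*(g^3 - g^2 - 12*g) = g*(g - 4)*(g^2 + 3*g) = g^2*(g - 4)*(g + 3)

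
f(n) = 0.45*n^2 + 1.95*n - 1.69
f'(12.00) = 12.75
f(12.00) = 86.51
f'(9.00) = 10.05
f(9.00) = 52.31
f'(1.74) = 3.52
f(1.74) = 3.07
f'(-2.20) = -0.03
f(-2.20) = -3.80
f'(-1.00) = 1.05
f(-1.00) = -3.19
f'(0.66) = 2.54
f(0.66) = -0.21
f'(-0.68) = 1.34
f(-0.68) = -2.81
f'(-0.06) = 1.90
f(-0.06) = -1.81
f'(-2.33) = -0.15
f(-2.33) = -3.79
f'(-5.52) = -3.02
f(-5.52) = 1.26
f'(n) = 0.9*n + 1.95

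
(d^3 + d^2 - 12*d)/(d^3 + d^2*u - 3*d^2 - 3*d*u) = (d + 4)/(d + u)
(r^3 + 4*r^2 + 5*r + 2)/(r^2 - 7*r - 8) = (r^2 + 3*r + 2)/(r - 8)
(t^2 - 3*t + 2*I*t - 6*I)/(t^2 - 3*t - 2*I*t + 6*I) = (t + 2*I)/(t - 2*I)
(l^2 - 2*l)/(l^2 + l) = (l - 2)/(l + 1)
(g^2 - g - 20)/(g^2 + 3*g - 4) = (g - 5)/(g - 1)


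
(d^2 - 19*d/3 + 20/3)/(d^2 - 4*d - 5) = (d - 4/3)/(d + 1)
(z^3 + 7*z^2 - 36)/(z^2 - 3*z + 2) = (z^2 + 9*z + 18)/(z - 1)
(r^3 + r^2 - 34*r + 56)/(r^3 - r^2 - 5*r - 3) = (-r^3 - r^2 + 34*r - 56)/(-r^3 + r^2 + 5*r + 3)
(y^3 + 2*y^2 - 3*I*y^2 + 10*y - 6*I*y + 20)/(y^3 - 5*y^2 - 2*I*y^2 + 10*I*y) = (y^3 + y^2*(2 - 3*I) + 2*y*(5 - 3*I) + 20)/(y*(y^2 - y*(5 + 2*I) + 10*I))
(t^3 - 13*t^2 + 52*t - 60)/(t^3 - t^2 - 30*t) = (t^2 - 7*t + 10)/(t*(t + 5))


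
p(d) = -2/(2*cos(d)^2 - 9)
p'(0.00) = 0.00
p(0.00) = 0.29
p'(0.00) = 0.00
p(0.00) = 0.29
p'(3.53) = -0.05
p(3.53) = 0.27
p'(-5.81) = -0.06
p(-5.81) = 0.27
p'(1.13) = -0.04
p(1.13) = 0.23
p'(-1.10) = 0.04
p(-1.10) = 0.23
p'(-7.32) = 0.05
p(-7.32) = 0.24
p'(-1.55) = 0.00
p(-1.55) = 0.22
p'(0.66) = -0.06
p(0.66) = 0.26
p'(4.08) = -0.06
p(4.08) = 0.24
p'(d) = -8*sin(d)*cos(d)/(2*cos(d)^2 - 9)^2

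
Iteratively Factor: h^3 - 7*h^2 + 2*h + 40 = (h - 5)*(h^2 - 2*h - 8) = (h - 5)*(h + 2)*(h - 4)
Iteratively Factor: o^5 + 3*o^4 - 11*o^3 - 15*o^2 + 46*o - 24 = (o + 3)*(o^4 - 11*o^2 + 18*o - 8) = (o - 2)*(o + 3)*(o^3 + 2*o^2 - 7*o + 4) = (o - 2)*(o - 1)*(o + 3)*(o^2 + 3*o - 4) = (o - 2)*(o - 1)*(o + 3)*(o + 4)*(o - 1)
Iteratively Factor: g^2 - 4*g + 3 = (g - 3)*(g - 1)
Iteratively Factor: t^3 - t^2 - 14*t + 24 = (t - 2)*(t^2 + t - 12) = (t - 3)*(t - 2)*(t + 4)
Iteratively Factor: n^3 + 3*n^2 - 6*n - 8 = (n + 1)*(n^2 + 2*n - 8) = (n + 1)*(n + 4)*(n - 2)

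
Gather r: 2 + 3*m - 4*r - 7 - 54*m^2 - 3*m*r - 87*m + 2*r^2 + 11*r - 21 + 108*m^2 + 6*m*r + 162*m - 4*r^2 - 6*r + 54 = 54*m^2 + 78*m - 2*r^2 + r*(3*m + 1) + 28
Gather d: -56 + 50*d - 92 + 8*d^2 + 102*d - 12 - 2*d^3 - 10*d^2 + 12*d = -2*d^3 - 2*d^2 + 164*d - 160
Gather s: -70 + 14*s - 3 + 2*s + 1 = 16*s - 72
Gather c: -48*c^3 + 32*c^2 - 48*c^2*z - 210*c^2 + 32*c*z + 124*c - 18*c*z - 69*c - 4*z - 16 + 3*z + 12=-48*c^3 + c^2*(-48*z - 178) + c*(14*z + 55) - z - 4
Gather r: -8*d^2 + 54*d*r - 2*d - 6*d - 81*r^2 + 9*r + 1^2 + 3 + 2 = -8*d^2 - 8*d - 81*r^2 + r*(54*d + 9) + 6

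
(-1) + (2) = 1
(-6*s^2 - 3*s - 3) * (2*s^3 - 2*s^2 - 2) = -12*s^5 + 6*s^4 + 18*s^2 + 6*s + 6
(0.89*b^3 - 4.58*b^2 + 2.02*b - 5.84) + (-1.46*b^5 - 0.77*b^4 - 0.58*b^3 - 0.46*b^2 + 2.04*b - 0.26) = -1.46*b^5 - 0.77*b^4 + 0.31*b^3 - 5.04*b^2 + 4.06*b - 6.1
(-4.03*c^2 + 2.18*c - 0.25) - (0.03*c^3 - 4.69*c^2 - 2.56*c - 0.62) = -0.03*c^3 + 0.66*c^2 + 4.74*c + 0.37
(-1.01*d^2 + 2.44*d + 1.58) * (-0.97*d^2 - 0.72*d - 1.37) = 0.9797*d^4 - 1.6396*d^3 - 1.9057*d^2 - 4.4804*d - 2.1646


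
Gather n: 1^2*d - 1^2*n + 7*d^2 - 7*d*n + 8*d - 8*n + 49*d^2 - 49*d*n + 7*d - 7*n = 56*d^2 + 16*d + n*(-56*d - 16)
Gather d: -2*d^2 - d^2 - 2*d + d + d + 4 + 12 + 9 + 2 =27 - 3*d^2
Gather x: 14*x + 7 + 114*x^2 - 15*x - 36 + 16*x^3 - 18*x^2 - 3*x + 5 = 16*x^3 + 96*x^2 - 4*x - 24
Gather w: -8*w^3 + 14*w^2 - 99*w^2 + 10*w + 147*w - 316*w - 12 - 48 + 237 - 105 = -8*w^3 - 85*w^2 - 159*w + 72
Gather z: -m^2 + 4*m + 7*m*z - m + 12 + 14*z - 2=-m^2 + 3*m + z*(7*m + 14) + 10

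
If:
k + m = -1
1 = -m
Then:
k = 0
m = -1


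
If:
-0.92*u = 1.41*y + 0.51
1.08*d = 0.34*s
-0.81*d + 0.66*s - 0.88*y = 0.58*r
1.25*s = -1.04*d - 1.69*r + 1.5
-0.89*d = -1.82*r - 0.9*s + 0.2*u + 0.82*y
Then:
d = 0.39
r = -0.27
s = 1.24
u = -1.71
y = 0.75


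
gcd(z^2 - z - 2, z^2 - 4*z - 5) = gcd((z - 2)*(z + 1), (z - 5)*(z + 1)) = z + 1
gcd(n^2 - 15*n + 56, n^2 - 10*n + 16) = n - 8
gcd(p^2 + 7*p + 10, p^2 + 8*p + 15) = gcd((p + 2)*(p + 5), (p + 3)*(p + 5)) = p + 5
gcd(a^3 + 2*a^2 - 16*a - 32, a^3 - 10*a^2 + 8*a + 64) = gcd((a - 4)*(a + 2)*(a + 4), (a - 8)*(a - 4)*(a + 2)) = a^2 - 2*a - 8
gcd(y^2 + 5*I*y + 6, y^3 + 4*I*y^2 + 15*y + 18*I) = y + 6*I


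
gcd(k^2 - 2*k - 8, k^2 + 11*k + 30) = 1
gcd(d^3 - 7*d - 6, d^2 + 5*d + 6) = d + 2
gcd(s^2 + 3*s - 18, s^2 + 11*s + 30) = s + 6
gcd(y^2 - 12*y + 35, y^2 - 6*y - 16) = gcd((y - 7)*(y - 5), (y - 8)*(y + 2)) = 1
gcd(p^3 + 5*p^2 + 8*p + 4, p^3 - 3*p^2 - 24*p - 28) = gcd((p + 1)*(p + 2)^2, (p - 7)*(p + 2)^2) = p^2 + 4*p + 4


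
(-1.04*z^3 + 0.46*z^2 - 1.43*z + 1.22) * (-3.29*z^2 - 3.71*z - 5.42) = 3.4216*z^5 + 2.345*z^4 + 8.6349*z^3 - 1.2017*z^2 + 3.2244*z - 6.6124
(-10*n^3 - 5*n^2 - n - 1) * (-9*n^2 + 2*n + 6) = 90*n^5 + 25*n^4 - 61*n^3 - 23*n^2 - 8*n - 6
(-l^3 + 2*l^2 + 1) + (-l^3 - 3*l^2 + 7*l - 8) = -2*l^3 - l^2 + 7*l - 7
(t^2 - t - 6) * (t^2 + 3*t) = t^4 + 2*t^3 - 9*t^2 - 18*t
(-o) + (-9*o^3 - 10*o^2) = -9*o^3 - 10*o^2 - o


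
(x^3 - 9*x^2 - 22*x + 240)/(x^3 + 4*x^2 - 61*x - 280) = (x - 6)/(x + 7)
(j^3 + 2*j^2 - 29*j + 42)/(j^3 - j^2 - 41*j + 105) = (j - 2)/(j - 5)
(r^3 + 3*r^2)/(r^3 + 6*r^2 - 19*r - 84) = r^2/(r^2 + 3*r - 28)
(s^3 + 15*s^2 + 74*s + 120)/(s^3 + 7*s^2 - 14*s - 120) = (s + 4)/(s - 4)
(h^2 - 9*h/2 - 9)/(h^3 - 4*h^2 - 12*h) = (h + 3/2)/(h*(h + 2))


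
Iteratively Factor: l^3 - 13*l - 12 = (l + 1)*(l^2 - l - 12) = (l - 4)*(l + 1)*(l + 3)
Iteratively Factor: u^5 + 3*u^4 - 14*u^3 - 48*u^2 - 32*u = (u + 1)*(u^4 + 2*u^3 - 16*u^2 - 32*u) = (u + 1)*(u + 2)*(u^3 - 16*u) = (u + 1)*(u + 2)*(u + 4)*(u^2 - 4*u) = (u - 4)*(u + 1)*(u + 2)*(u + 4)*(u)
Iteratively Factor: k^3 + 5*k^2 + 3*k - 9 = (k + 3)*(k^2 + 2*k - 3) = (k + 3)^2*(k - 1)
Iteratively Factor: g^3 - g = (g + 1)*(g^2 - g) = g*(g + 1)*(g - 1)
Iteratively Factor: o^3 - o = (o - 1)*(o^2 + o) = (o - 1)*(o + 1)*(o)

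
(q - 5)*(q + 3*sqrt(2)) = q^2 - 5*q + 3*sqrt(2)*q - 15*sqrt(2)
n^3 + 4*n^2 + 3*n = n*(n + 1)*(n + 3)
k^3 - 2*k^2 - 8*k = k*(k - 4)*(k + 2)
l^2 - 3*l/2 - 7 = (l - 7/2)*(l + 2)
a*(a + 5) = a^2 + 5*a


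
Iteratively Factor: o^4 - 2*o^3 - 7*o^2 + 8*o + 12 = (o - 3)*(o^3 + o^2 - 4*o - 4) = (o - 3)*(o + 2)*(o^2 - o - 2) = (o - 3)*(o + 1)*(o + 2)*(o - 2)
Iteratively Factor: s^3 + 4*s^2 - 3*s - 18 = (s - 2)*(s^2 + 6*s + 9) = (s - 2)*(s + 3)*(s + 3)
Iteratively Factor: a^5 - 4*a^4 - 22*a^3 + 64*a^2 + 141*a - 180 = (a + 3)*(a^4 - 7*a^3 - a^2 + 67*a - 60) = (a - 4)*(a + 3)*(a^3 - 3*a^2 - 13*a + 15) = (a - 4)*(a + 3)^2*(a^2 - 6*a + 5) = (a - 5)*(a - 4)*(a + 3)^2*(a - 1)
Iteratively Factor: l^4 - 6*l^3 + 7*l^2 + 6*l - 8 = (l - 1)*(l^3 - 5*l^2 + 2*l + 8) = (l - 4)*(l - 1)*(l^2 - l - 2) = (l - 4)*(l - 1)*(l + 1)*(l - 2)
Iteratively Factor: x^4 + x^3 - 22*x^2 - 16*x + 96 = (x - 4)*(x^3 + 5*x^2 - 2*x - 24) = (x - 4)*(x + 3)*(x^2 + 2*x - 8) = (x - 4)*(x + 3)*(x + 4)*(x - 2)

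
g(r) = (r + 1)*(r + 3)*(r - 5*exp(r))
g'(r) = (1 - 5*exp(r))*(r + 1)*(r + 3) + (r + 1)*(r - 5*exp(r)) + (r + 3)*(r - 5*exp(r)) = -5*r^2*exp(r) + 3*r^2 - 30*r*exp(r) + 8*r - 35*exp(r) + 3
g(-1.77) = 2.48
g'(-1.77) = -1.35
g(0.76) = -65.72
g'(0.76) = -118.95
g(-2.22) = 2.63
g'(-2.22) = 0.78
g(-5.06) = -42.59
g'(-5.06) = 39.26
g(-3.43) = -3.75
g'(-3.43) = 11.15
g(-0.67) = -2.48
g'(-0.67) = -9.79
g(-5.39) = -56.79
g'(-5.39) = 46.95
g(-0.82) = -1.19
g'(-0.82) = -7.60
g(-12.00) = -1188.00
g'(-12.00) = 339.00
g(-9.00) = -432.03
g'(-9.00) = 173.98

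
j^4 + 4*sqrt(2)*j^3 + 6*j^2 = j^2*(j + sqrt(2))*(j + 3*sqrt(2))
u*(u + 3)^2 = u^3 + 6*u^2 + 9*u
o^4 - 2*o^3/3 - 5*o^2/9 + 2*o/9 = o*(o - 1)*(o - 1/3)*(o + 2/3)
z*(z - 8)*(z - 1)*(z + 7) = z^4 - 2*z^3 - 55*z^2 + 56*z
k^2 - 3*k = k*(k - 3)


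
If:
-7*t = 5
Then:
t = -5/7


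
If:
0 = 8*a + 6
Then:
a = -3/4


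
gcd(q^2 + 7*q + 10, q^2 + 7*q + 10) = q^2 + 7*q + 10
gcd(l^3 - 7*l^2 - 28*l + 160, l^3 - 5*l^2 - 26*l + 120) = l^2 + l - 20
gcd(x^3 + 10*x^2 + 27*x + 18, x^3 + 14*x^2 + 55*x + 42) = x^2 + 7*x + 6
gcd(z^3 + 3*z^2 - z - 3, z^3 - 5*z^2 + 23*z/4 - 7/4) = z - 1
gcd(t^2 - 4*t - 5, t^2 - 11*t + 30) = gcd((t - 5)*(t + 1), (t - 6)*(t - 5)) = t - 5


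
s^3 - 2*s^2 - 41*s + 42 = (s - 7)*(s - 1)*(s + 6)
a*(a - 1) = a^2 - a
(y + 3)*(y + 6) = y^2 + 9*y + 18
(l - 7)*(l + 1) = l^2 - 6*l - 7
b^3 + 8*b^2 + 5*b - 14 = (b - 1)*(b + 2)*(b + 7)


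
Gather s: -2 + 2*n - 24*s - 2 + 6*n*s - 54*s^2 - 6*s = 2*n - 54*s^2 + s*(6*n - 30) - 4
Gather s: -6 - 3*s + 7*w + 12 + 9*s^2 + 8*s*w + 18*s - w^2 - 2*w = 9*s^2 + s*(8*w + 15) - w^2 + 5*w + 6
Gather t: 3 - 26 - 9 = -32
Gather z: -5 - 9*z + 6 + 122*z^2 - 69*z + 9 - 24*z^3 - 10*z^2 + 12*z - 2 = -24*z^3 + 112*z^2 - 66*z + 8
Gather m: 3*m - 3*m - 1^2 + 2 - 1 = 0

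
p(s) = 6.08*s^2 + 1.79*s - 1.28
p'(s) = 12.16*s + 1.79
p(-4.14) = 95.52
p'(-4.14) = -48.55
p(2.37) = 37.11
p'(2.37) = 30.61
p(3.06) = 61.13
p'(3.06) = 39.00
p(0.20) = -0.68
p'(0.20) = 4.22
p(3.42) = 75.96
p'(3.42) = 43.38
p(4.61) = 136.18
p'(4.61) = 57.85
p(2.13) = 30.12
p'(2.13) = 27.69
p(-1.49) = 9.55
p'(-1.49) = -16.33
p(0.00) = -1.28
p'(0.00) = 1.79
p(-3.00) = 48.07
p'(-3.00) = -34.69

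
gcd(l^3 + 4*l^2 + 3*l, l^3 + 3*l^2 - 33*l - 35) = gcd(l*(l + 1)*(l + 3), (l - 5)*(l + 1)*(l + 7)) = l + 1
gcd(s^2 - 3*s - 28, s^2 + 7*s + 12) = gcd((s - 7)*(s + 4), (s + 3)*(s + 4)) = s + 4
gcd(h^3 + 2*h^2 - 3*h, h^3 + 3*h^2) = h^2 + 3*h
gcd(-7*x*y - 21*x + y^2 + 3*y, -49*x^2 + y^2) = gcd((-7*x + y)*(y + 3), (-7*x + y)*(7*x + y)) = 7*x - y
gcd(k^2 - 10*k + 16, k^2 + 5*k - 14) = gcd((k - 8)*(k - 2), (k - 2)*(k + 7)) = k - 2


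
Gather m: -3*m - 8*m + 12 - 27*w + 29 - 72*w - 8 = -11*m - 99*w + 33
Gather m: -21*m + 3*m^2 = 3*m^2 - 21*m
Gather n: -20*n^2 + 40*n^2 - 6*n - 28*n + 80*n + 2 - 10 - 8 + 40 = 20*n^2 + 46*n + 24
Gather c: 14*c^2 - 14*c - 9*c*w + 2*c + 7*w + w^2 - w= 14*c^2 + c*(-9*w - 12) + w^2 + 6*w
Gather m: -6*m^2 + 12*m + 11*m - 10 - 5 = -6*m^2 + 23*m - 15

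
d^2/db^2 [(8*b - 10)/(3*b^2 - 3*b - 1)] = 36*((3 - 4*b)*(-3*b^2 + 3*b + 1) - (2*b - 1)^2*(4*b - 5))/(-3*b^2 + 3*b + 1)^3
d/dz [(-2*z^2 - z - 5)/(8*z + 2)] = (-8*z^2 - 4*z + 19)/(2*(16*z^2 + 8*z + 1))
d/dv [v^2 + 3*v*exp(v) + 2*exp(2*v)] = 3*v*exp(v) + 2*v + 4*exp(2*v) + 3*exp(v)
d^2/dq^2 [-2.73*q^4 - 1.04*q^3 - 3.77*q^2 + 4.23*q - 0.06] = -32.76*q^2 - 6.24*q - 7.54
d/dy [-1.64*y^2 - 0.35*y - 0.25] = -3.28*y - 0.35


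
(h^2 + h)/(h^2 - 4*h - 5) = h/(h - 5)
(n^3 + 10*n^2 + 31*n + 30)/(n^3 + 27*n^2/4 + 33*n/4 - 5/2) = 4*(n + 3)/(4*n - 1)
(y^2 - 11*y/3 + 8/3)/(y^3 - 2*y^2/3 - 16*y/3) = (y - 1)/(y*(y + 2))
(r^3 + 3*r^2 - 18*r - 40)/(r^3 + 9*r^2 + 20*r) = (r^2 - 2*r - 8)/(r*(r + 4))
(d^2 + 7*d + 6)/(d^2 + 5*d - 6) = (d + 1)/(d - 1)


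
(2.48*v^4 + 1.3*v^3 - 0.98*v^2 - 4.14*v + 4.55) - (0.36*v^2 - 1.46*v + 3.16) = 2.48*v^4 + 1.3*v^3 - 1.34*v^2 - 2.68*v + 1.39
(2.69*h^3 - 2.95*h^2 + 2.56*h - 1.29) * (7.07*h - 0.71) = 19.0183*h^4 - 22.7664*h^3 + 20.1937*h^2 - 10.9379*h + 0.9159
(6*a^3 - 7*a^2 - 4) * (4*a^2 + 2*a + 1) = 24*a^5 - 16*a^4 - 8*a^3 - 23*a^2 - 8*a - 4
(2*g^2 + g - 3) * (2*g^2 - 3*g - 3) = 4*g^4 - 4*g^3 - 15*g^2 + 6*g + 9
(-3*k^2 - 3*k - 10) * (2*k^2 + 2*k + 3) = -6*k^4 - 12*k^3 - 35*k^2 - 29*k - 30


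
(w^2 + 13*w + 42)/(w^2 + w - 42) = (w + 6)/(w - 6)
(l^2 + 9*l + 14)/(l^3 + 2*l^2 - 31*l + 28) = (l + 2)/(l^2 - 5*l + 4)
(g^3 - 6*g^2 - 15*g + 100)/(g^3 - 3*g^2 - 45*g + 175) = (g + 4)/(g + 7)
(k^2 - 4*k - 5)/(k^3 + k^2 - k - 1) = (k - 5)/(k^2 - 1)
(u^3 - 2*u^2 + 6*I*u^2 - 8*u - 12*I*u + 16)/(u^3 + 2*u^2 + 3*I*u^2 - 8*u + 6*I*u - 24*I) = (u^2 + 6*I*u - 8)/(u^2 + u*(4 + 3*I) + 12*I)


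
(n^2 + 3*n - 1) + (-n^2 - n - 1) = 2*n - 2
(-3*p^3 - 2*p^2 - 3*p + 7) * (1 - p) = 3*p^4 - p^3 + p^2 - 10*p + 7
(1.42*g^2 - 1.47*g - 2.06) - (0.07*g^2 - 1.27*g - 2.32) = 1.35*g^2 - 0.2*g + 0.26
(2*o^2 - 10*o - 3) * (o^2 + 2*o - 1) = 2*o^4 - 6*o^3 - 25*o^2 + 4*o + 3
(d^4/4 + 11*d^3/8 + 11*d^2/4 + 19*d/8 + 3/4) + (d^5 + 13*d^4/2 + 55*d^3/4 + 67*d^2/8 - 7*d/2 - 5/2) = d^5 + 27*d^4/4 + 121*d^3/8 + 89*d^2/8 - 9*d/8 - 7/4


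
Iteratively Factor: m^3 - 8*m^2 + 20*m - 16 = (m - 2)*(m^2 - 6*m + 8) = (m - 4)*(m - 2)*(m - 2)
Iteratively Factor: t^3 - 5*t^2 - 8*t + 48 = (t - 4)*(t^2 - t - 12) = (t - 4)*(t + 3)*(t - 4)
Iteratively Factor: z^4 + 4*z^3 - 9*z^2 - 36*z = (z + 3)*(z^3 + z^2 - 12*z) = (z - 3)*(z + 3)*(z^2 + 4*z) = z*(z - 3)*(z + 3)*(z + 4)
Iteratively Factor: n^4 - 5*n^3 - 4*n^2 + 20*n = (n + 2)*(n^3 - 7*n^2 + 10*n) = n*(n + 2)*(n^2 - 7*n + 10) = n*(n - 2)*(n + 2)*(n - 5)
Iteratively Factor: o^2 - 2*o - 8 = (o - 4)*(o + 2)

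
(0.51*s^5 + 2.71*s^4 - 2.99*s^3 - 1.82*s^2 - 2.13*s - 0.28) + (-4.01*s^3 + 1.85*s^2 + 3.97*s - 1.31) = 0.51*s^5 + 2.71*s^4 - 7.0*s^3 + 0.03*s^2 + 1.84*s - 1.59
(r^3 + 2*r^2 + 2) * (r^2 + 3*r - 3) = r^5 + 5*r^4 + 3*r^3 - 4*r^2 + 6*r - 6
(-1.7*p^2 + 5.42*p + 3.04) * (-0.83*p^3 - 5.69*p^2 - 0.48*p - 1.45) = 1.411*p^5 + 5.1744*p^4 - 32.547*p^3 - 17.4342*p^2 - 9.3182*p - 4.408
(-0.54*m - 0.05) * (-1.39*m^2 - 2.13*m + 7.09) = 0.7506*m^3 + 1.2197*m^2 - 3.7221*m - 0.3545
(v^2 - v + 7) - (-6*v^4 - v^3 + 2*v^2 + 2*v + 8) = 6*v^4 + v^3 - v^2 - 3*v - 1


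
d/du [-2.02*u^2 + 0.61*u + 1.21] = 0.61 - 4.04*u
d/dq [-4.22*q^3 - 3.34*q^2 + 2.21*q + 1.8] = -12.66*q^2 - 6.68*q + 2.21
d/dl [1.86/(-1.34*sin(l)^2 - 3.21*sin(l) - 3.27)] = (4.9848*sin(l) + 5.9706)*cos(l)/(1.34*sin(l)^2 + 3.21*sin(l) + 3.27)^2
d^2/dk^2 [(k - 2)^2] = 2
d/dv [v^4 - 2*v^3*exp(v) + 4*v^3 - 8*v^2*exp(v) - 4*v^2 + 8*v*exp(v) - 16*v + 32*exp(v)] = -2*v^3*exp(v) + 4*v^3 - 14*v^2*exp(v) + 12*v^2 - 8*v*exp(v) - 8*v + 40*exp(v) - 16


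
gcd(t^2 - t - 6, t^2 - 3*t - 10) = t + 2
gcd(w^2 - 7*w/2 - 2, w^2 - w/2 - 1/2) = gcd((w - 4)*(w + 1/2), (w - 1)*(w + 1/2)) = w + 1/2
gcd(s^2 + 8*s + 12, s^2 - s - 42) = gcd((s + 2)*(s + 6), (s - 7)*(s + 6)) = s + 6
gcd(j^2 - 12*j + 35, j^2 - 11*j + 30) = j - 5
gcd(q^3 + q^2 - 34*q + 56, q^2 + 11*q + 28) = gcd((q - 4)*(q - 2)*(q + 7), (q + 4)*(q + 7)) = q + 7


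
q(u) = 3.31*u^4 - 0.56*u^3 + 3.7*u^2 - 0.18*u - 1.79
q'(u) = 13.24*u^3 - 1.68*u^2 + 7.4*u - 0.18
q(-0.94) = 4.70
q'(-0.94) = -19.62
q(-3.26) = 431.37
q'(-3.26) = -500.87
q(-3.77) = 750.12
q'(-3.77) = -761.39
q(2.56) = 154.77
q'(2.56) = 229.88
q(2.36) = 113.71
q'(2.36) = 181.96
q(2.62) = 169.03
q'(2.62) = 245.79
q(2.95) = 266.18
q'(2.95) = 346.93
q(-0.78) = 2.09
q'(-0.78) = -13.26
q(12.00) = 68197.33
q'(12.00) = 22725.42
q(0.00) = -1.79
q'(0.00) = -0.18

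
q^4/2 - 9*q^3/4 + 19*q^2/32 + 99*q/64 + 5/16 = (q/2 + 1/4)*(q - 4)*(q - 5/4)*(q + 1/4)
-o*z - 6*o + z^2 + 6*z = (-o + z)*(z + 6)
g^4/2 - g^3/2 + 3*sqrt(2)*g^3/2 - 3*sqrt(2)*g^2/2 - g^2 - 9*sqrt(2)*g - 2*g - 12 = (g/2 + 1)*(g - 3)*(g + sqrt(2))*(g + 2*sqrt(2))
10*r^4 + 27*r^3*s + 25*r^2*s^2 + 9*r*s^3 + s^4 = (r + s)^2*(2*r + s)*(5*r + s)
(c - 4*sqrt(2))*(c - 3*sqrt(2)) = c^2 - 7*sqrt(2)*c + 24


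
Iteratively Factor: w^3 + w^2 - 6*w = (w - 2)*(w^2 + 3*w) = w*(w - 2)*(w + 3)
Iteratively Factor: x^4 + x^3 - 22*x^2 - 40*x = (x)*(x^3 + x^2 - 22*x - 40) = x*(x - 5)*(x^2 + 6*x + 8) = x*(x - 5)*(x + 4)*(x + 2)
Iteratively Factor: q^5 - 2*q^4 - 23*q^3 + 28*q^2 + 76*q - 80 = (q - 2)*(q^4 - 23*q^2 - 18*q + 40) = (q - 2)*(q + 2)*(q^3 - 2*q^2 - 19*q + 20) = (q - 2)*(q - 1)*(q + 2)*(q^2 - q - 20) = (q - 2)*(q - 1)*(q + 2)*(q + 4)*(q - 5)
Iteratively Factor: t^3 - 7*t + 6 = (t + 3)*(t^2 - 3*t + 2) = (t - 2)*(t + 3)*(t - 1)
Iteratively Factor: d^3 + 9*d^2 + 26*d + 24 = (d + 2)*(d^2 + 7*d + 12) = (d + 2)*(d + 4)*(d + 3)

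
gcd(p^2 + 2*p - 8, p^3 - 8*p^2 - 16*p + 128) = p + 4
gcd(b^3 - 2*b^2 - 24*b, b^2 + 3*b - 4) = b + 4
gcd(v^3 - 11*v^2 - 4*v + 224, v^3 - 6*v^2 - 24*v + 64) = v^2 - 4*v - 32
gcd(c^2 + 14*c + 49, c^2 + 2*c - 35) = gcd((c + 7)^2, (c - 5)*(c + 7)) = c + 7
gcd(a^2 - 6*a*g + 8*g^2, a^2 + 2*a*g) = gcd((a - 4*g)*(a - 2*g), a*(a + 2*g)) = 1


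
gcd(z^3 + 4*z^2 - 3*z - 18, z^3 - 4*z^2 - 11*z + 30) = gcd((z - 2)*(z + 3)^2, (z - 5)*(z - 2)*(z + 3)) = z^2 + z - 6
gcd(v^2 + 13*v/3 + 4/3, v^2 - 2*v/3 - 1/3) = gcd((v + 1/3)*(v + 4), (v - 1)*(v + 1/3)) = v + 1/3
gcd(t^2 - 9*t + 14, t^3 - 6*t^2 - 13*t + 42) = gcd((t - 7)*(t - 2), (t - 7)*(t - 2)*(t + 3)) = t^2 - 9*t + 14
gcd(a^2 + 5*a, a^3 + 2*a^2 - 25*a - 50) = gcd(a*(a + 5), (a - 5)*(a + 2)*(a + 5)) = a + 5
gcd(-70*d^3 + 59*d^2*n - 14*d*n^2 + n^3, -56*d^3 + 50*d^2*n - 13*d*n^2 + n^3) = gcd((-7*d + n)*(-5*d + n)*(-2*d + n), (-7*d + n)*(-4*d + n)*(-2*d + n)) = 14*d^2 - 9*d*n + n^2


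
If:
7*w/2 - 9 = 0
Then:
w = 18/7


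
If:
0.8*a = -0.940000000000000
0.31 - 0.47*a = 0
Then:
No Solution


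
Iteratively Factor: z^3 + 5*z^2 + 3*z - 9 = (z + 3)*(z^2 + 2*z - 3) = (z + 3)^2*(z - 1)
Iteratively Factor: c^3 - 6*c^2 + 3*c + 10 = (c + 1)*(c^2 - 7*c + 10) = (c - 2)*(c + 1)*(c - 5)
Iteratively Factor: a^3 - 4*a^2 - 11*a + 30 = (a - 2)*(a^2 - 2*a - 15) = (a - 5)*(a - 2)*(a + 3)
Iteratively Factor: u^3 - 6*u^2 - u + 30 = (u + 2)*(u^2 - 8*u + 15) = (u - 3)*(u + 2)*(u - 5)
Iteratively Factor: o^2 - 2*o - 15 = (o + 3)*(o - 5)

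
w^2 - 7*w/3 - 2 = (w - 3)*(w + 2/3)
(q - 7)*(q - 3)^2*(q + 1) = q^4 - 12*q^3 + 38*q^2 - 12*q - 63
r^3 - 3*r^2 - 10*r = r*(r - 5)*(r + 2)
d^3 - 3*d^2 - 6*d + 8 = (d - 4)*(d - 1)*(d + 2)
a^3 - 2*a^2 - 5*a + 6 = (a - 3)*(a - 1)*(a + 2)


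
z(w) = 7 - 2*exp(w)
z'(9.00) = -16206.17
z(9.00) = -16199.17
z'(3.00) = -40.17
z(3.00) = -33.17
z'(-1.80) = -0.33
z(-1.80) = 6.67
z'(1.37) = -7.87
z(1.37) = -0.87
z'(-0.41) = -1.33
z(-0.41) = 5.67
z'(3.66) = -77.72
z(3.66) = -70.72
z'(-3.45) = -0.06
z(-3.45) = 6.94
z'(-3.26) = -0.08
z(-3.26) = 6.92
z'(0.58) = -3.57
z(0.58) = 3.43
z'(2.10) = -16.33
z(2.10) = -9.33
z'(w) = -2*exp(w)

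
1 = 1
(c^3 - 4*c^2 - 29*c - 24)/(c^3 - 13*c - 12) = (c - 8)/(c - 4)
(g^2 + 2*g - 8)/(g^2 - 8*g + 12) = (g + 4)/(g - 6)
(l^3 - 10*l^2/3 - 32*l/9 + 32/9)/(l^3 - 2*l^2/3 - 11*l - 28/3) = (9*l^2 + 6*l - 8)/(3*(3*l^2 + 10*l + 7))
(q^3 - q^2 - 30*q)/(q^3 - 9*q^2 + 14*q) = (q^2 - q - 30)/(q^2 - 9*q + 14)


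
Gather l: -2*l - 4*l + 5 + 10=15 - 6*l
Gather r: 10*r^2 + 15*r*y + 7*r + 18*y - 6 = 10*r^2 + r*(15*y + 7) + 18*y - 6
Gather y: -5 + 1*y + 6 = y + 1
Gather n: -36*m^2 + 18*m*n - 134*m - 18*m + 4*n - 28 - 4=-36*m^2 - 152*m + n*(18*m + 4) - 32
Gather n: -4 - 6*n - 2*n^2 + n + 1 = -2*n^2 - 5*n - 3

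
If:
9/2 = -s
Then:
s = -9/2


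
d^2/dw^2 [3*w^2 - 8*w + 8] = 6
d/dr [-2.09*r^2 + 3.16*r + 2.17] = 3.16 - 4.18*r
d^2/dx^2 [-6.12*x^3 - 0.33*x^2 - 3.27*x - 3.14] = -36.72*x - 0.66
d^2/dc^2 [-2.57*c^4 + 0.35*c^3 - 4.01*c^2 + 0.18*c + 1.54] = -30.84*c^2 + 2.1*c - 8.02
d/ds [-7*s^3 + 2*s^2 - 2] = s*(4 - 21*s)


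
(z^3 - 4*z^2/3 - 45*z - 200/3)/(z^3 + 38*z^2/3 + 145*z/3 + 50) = (z - 8)/(z + 6)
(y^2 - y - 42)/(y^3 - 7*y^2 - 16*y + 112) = (y + 6)/(y^2 - 16)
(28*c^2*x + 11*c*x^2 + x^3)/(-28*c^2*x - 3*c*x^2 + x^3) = (7*c + x)/(-7*c + x)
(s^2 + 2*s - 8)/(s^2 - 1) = (s^2 + 2*s - 8)/(s^2 - 1)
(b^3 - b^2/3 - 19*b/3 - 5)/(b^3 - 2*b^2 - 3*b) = (b + 5/3)/b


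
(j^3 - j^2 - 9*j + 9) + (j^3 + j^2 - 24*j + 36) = 2*j^3 - 33*j + 45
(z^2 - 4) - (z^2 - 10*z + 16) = 10*z - 20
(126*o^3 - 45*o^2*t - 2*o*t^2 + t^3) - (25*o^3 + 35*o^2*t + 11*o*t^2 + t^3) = 101*o^3 - 80*o^2*t - 13*o*t^2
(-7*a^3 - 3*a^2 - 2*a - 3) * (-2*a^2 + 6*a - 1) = 14*a^5 - 36*a^4 - 7*a^3 - 3*a^2 - 16*a + 3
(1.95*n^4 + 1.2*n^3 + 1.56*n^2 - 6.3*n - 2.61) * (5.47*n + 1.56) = 10.6665*n^5 + 9.606*n^4 + 10.4052*n^3 - 32.0274*n^2 - 24.1047*n - 4.0716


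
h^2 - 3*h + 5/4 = (h - 5/2)*(h - 1/2)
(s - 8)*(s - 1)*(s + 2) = s^3 - 7*s^2 - 10*s + 16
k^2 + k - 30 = (k - 5)*(k + 6)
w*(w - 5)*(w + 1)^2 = w^4 - 3*w^3 - 9*w^2 - 5*w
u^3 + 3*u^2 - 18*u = u*(u - 3)*(u + 6)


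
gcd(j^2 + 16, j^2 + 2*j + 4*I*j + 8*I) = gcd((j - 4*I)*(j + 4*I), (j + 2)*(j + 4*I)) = j + 4*I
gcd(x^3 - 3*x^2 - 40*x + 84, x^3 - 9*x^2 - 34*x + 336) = x^2 - x - 42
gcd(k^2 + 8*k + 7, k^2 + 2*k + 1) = k + 1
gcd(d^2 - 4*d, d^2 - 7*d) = d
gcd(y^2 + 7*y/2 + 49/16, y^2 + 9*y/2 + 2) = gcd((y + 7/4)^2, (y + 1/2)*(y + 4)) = 1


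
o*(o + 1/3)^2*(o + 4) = o^4 + 14*o^3/3 + 25*o^2/9 + 4*o/9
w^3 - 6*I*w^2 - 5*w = w*(w - 5*I)*(w - I)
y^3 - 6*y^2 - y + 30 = (y - 5)*(y - 3)*(y + 2)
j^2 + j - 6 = (j - 2)*(j + 3)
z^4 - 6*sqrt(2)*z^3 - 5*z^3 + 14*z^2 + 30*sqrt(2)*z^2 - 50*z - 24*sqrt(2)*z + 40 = (z - 4)*(z - 1)*(z - 5*sqrt(2))*(z - sqrt(2))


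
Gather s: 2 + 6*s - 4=6*s - 2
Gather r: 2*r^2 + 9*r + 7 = 2*r^2 + 9*r + 7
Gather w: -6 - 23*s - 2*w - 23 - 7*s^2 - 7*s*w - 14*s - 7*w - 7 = -7*s^2 - 37*s + w*(-7*s - 9) - 36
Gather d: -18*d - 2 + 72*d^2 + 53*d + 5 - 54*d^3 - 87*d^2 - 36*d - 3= -54*d^3 - 15*d^2 - d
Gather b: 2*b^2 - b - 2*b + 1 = 2*b^2 - 3*b + 1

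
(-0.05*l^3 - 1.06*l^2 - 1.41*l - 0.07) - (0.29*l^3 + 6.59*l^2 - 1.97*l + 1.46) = -0.34*l^3 - 7.65*l^2 + 0.56*l - 1.53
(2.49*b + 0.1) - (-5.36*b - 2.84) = 7.85*b + 2.94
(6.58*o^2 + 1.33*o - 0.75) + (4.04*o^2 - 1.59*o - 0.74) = 10.62*o^2 - 0.26*o - 1.49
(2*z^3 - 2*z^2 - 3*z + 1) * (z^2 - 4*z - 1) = 2*z^5 - 10*z^4 + 3*z^3 + 15*z^2 - z - 1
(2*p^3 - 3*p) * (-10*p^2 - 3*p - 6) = -20*p^5 - 6*p^4 + 18*p^3 + 9*p^2 + 18*p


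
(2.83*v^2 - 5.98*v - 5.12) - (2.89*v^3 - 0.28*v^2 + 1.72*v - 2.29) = -2.89*v^3 + 3.11*v^2 - 7.7*v - 2.83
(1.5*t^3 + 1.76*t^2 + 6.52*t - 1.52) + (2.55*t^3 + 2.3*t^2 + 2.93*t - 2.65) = 4.05*t^3 + 4.06*t^2 + 9.45*t - 4.17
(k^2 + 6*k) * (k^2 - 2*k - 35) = k^4 + 4*k^3 - 47*k^2 - 210*k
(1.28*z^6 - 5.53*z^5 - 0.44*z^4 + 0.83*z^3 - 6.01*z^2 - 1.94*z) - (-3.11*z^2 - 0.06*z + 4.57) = 1.28*z^6 - 5.53*z^5 - 0.44*z^4 + 0.83*z^3 - 2.9*z^2 - 1.88*z - 4.57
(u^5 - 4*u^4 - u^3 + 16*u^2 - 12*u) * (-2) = -2*u^5 + 8*u^4 + 2*u^3 - 32*u^2 + 24*u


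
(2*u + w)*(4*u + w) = 8*u^2 + 6*u*w + w^2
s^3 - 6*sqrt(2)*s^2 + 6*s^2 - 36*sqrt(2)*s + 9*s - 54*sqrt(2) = (s + 3)^2*(s - 6*sqrt(2))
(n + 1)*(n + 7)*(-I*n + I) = -I*n^3 - 7*I*n^2 + I*n + 7*I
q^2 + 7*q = q*(q + 7)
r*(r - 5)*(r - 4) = r^3 - 9*r^2 + 20*r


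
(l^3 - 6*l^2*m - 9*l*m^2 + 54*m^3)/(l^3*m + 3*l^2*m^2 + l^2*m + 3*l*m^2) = (l^2 - 9*l*m + 18*m^2)/(l*m*(l + 1))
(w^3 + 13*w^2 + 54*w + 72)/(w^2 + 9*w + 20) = (w^2 + 9*w + 18)/(w + 5)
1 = 1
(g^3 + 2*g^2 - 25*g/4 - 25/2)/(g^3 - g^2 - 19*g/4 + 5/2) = (2*g + 5)/(2*g - 1)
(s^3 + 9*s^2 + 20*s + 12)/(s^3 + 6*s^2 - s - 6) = (s + 2)/(s - 1)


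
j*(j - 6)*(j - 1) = j^3 - 7*j^2 + 6*j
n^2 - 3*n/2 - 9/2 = (n - 3)*(n + 3/2)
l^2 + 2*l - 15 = (l - 3)*(l + 5)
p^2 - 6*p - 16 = (p - 8)*(p + 2)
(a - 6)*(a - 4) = a^2 - 10*a + 24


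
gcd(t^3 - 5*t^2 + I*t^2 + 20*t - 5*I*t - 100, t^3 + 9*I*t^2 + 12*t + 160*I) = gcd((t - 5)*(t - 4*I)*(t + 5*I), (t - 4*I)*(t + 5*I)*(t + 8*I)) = t^2 + I*t + 20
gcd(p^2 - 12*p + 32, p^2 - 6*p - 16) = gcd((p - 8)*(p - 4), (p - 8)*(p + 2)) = p - 8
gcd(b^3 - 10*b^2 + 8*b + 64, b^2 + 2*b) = b + 2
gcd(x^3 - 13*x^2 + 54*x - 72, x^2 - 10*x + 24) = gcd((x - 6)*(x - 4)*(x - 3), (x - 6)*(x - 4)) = x^2 - 10*x + 24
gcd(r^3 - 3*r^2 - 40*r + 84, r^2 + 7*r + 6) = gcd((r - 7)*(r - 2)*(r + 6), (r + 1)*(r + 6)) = r + 6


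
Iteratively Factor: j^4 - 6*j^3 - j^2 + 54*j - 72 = (j - 3)*(j^3 - 3*j^2 - 10*j + 24) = (j - 3)*(j - 2)*(j^2 - j - 12) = (j - 3)*(j - 2)*(j + 3)*(j - 4)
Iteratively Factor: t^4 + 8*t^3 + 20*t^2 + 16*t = (t)*(t^3 + 8*t^2 + 20*t + 16) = t*(t + 4)*(t^2 + 4*t + 4) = t*(t + 2)*(t + 4)*(t + 2)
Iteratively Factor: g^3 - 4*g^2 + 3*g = (g - 1)*(g^2 - 3*g) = (g - 3)*(g - 1)*(g)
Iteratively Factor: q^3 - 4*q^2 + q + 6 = (q + 1)*(q^2 - 5*q + 6) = (q - 2)*(q + 1)*(q - 3)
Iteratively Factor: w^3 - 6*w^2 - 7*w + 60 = (w + 3)*(w^2 - 9*w + 20) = (w - 4)*(w + 3)*(w - 5)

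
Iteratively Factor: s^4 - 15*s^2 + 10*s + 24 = (s + 1)*(s^3 - s^2 - 14*s + 24) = (s - 2)*(s + 1)*(s^2 + s - 12) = (s - 2)*(s + 1)*(s + 4)*(s - 3)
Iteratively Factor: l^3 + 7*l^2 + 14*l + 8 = (l + 4)*(l^2 + 3*l + 2) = (l + 2)*(l + 4)*(l + 1)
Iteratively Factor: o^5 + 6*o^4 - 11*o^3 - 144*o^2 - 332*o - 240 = (o + 2)*(o^4 + 4*o^3 - 19*o^2 - 106*o - 120) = (o + 2)*(o + 4)*(o^3 - 19*o - 30) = (o - 5)*(o + 2)*(o + 4)*(o^2 + 5*o + 6) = (o - 5)*(o + 2)*(o + 3)*(o + 4)*(o + 2)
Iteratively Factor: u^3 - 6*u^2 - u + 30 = (u - 3)*(u^2 - 3*u - 10) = (u - 5)*(u - 3)*(u + 2)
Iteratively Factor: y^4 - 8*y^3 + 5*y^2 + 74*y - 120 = (y - 2)*(y^3 - 6*y^2 - 7*y + 60) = (y - 4)*(y - 2)*(y^2 - 2*y - 15) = (y - 5)*(y - 4)*(y - 2)*(y + 3)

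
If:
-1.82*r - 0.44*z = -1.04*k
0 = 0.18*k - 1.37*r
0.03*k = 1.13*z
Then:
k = 0.00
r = 0.00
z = 0.00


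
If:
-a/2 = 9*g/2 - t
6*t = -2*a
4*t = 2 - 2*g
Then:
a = -27/23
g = 5/23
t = 9/23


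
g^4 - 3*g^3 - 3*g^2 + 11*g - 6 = (g - 3)*(g - 1)^2*(g + 2)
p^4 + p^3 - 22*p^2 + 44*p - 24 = (p - 2)^2*(p - 1)*(p + 6)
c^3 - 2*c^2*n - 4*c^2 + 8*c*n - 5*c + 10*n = (c - 5)*(c + 1)*(c - 2*n)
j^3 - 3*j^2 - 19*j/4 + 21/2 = (j - 7/2)*(j - 3/2)*(j + 2)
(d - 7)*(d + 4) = d^2 - 3*d - 28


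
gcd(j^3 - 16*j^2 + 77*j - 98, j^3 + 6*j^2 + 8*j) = 1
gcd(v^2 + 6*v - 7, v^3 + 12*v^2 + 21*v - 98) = v + 7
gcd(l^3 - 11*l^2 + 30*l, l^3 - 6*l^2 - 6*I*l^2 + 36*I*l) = l^2 - 6*l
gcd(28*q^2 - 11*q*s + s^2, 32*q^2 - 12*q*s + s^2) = 4*q - s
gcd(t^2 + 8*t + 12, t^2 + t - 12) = 1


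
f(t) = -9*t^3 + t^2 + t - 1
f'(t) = -27*t^2 + 2*t + 1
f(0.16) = -0.85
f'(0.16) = 0.63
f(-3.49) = 390.27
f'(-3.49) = -334.84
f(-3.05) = 260.61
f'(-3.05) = -256.27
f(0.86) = -5.12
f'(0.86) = -17.25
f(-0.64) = 1.13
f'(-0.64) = -11.34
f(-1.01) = 8.28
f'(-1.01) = -28.56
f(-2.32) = 114.45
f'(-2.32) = -148.96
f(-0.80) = 3.45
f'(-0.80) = -17.88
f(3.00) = -232.00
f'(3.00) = -236.00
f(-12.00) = 15683.00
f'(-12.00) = -3911.00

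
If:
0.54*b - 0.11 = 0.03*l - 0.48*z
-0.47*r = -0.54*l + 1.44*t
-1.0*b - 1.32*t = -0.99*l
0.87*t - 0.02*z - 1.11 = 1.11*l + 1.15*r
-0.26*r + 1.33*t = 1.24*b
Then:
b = -0.79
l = -1.74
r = 0.16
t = -0.71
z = 1.01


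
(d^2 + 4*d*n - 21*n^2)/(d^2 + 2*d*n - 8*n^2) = (d^2 + 4*d*n - 21*n^2)/(d^2 + 2*d*n - 8*n^2)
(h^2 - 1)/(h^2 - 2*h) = (h^2 - 1)/(h*(h - 2))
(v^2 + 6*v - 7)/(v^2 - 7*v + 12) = (v^2 + 6*v - 7)/(v^2 - 7*v + 12)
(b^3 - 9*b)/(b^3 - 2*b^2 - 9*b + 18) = b/(b - 2)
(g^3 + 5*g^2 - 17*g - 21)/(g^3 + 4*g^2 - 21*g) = (g + 1)/g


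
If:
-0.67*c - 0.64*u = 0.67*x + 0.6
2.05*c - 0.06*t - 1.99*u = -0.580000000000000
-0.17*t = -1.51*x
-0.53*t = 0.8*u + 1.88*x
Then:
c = -0.61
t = 0.37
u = -0.35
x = 0.04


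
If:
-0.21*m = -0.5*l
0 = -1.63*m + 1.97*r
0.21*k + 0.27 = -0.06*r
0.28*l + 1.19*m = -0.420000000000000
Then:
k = -1.21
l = -0.13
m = -0.32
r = -0.27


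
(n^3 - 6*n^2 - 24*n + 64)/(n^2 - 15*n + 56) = (n^2 + 2*n - 8)/(n - 7)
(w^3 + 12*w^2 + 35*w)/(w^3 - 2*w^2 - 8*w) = (w^2 + 12*w + 35)/(w^2 - 2*w - 8)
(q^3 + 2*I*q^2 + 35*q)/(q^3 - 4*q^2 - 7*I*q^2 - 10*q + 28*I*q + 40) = q*(q + 7*I)/(q^2 - 2*q*(2 + I) + 8*I)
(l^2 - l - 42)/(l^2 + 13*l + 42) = (l - 7)/(l + 7)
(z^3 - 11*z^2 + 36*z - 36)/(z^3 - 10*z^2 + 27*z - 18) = (z - 2)/(z - 1)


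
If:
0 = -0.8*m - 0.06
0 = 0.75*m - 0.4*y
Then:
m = -0.08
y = -0.14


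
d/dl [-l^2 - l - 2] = -2*l - 1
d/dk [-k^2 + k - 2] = 1 - 2*k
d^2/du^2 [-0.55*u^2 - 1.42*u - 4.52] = -1.10000000000000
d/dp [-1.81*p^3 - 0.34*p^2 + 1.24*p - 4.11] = -5.43*p^2 - 0.68*p + 1.24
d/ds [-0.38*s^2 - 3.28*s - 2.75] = -0.76*s - 3.28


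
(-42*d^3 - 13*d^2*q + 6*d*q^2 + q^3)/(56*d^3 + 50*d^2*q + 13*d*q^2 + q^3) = (-3*d + q)/(4*d + q)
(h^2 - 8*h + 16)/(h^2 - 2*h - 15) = (-h^2 + 8*h - 16)/(-h^2 + 2*h + 15)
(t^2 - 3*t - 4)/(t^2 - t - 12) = (t + 1)/(t + 3)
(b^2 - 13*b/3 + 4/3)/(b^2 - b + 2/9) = 3*(b - 4)/(3*b - 2)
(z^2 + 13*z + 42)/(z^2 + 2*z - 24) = (z + 7)/(z - 4)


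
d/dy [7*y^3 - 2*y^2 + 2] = y*(21*y - 4)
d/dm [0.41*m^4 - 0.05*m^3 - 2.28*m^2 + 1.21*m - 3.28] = 1.64*m^3 - 0.15*m^2 - 4.56*m + 1.21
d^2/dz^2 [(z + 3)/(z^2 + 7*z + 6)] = 2*((z + 3)*(2*z + 7)^2 - (3*z + 10)*(z^2 + 7*z + 6))/(z^2 + 7*z + 6)^3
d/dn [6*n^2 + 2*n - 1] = 12*n + 2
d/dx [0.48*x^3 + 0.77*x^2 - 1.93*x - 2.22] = 1.44*x^2 + 1.54*x - 1.93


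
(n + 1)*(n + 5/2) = n^2 + 7*n/2 + 5/2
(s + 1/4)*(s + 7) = s^2 + 29*s/4 + 7/4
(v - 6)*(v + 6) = v^2 - 36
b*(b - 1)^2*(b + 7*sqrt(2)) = b^4 - 2*b^3 + 7*sqrt(2)*b^3 - 14*sqrt(2)*b^2 + b^2 + 7*sqrt(2)*b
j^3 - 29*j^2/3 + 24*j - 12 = (j - 6)*(j - 3)*(j - 2/3)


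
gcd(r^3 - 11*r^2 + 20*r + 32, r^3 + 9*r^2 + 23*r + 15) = r + 1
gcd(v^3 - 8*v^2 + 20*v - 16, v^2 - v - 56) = 1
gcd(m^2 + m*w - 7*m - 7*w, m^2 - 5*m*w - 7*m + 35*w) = m - 7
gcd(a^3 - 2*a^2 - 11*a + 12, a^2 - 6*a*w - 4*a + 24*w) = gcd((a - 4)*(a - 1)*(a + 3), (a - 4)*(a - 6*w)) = a - 4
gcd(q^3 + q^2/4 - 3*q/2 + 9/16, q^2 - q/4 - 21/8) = q + 3/2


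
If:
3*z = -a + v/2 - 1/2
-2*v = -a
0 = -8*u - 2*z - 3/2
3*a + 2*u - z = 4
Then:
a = 11/9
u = -5/72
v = 11/18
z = -17/36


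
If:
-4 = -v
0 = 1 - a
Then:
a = 1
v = 4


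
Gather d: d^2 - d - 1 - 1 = d^2 - d - 2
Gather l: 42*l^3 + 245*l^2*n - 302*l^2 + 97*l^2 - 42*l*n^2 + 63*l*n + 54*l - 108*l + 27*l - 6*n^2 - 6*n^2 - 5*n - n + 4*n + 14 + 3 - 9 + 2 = 42*l^3 + l^2*(245*n - 205) + l*(-42*n^2 + 63*n - 27) - 12*n^2 - 2*n + 10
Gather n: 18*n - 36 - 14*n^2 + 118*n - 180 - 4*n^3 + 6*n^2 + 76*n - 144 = -4*n^3 - 8*n^2 + 212*n - 360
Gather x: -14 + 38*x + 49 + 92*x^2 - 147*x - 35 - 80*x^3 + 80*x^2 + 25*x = -80*x^3 + 172*x^2 - 84*x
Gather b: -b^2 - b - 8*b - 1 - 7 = -b^2 - 9*b - 8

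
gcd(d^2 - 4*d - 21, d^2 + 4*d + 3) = d + 3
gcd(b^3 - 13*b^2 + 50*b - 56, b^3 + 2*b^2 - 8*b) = b - 2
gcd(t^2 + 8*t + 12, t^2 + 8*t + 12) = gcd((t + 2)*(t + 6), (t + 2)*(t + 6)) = t^2 + 8*t + 12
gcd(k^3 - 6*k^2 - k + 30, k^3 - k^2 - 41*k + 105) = k^2 - 8*k + 15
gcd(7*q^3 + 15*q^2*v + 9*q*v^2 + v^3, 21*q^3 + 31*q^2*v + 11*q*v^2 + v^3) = 7*q^2 + 8*q*v + v^2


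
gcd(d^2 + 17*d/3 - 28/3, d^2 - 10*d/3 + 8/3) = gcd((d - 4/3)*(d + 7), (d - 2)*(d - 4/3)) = d - 4/3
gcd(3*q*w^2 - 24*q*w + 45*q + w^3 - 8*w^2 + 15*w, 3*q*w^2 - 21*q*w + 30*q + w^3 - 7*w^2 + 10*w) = 3*q*w - 15*q + w^2 - 5*w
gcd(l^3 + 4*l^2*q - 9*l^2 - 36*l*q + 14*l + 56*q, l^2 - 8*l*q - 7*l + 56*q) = l - 7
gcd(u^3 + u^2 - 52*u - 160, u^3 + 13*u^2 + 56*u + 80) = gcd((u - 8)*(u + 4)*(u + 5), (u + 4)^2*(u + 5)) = u^2 + 9*u + 20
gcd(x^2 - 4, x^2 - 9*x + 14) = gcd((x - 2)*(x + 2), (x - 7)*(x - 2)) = x - 2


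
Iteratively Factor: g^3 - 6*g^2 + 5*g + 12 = (g - 3)*(g^2 - 3*g - 4) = (g - 3)*(g + 1)*(g - 4)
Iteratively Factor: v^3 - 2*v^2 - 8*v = (v - 4)*(v^2 + 2*v) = (v - 4)*(v + 2)*(v)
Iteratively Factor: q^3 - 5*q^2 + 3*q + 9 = (q - 3)*(q^2 - 2*q - 3) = (q - 3)*(q + 1)*(q - 3)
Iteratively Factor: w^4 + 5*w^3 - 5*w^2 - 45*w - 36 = (w + 4)*(w^3 + w^2 - 9*w - 9) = (w - 3)*(w + 4)*(w^2 + 4*w + 3) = (w - 3)*(w + 3)*(w + 4)*(w + 1)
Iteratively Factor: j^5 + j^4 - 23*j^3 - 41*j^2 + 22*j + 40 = (j - 1)*(j^4 + 2*j^3 - 21*j^2 - 62*j - 40) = (j - 5)*(j - 1)*(j^3 + 7*j^2 + 14*j + 8) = (j - 5)*(j - 1)*(j + 2)*(j^2 + 5*j + 4) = (j - 5)*(j - 1)*(j + 2)*(j + 4)*(j + 1)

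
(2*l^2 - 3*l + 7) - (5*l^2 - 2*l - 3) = -3*l^2 - l + 10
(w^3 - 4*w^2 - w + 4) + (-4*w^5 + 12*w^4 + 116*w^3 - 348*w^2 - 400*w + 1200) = -4*w^5 + 12*w^4 + 117*w^3 - 352*w^2 - 401*w + 1204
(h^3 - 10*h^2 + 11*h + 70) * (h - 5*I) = h^4 - 10*h^3 - 5*I*h^3 + 11*h^2 + 50*I*h^2 + 70*h - 55*I*h - 350*I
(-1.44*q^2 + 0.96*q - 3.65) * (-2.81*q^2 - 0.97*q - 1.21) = 4.0464*q^4 - 1.3008*q^3 + 11.0677*q^2 + 2.3789*q + 4.4165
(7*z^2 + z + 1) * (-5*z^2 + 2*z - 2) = -35*z^4 + 9*z^3 - 17*z^2 - 2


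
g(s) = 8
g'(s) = 0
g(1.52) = 8.00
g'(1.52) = 0.00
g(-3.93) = 8.00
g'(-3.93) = 0.00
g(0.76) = 8.00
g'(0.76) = 0.00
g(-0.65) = 8.00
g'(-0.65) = 0.00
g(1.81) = 8.00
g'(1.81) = 0.00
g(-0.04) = 8.00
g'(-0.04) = 0.00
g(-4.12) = 8.00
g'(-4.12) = 0.00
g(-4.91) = 8.00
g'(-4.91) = 0.00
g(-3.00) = 8.00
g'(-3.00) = 0.00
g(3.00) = 8.00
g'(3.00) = 0.00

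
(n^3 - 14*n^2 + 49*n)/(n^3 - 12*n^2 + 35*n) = (n - 7)/(n - 5)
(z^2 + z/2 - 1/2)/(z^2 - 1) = (z - 1/2)/(z - 1)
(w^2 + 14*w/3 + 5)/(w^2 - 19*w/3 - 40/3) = (w + 3)/(w - 8)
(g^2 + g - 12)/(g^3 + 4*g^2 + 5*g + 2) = (g^2 + g - 12)/(g^3 + 4*g^2 + 5*g + 2)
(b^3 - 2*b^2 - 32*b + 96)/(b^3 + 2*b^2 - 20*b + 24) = (b^2 - 8*b + 16)/(b^2 - 4*b + 4)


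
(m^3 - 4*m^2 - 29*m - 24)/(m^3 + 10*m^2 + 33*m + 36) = (m^2 - 7*m - 8)/(m^2 + 7*m + 12)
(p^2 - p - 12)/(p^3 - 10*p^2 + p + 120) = (p - 4)/(p^2 - 13*p + 40)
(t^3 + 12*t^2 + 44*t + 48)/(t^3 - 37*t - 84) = (t^2 + 8*t + 12)/(t^2 - 4*t - 21)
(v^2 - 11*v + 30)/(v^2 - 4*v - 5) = (v - 6)/(v + 1)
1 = 1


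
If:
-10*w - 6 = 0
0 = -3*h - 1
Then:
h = -1/3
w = -3/5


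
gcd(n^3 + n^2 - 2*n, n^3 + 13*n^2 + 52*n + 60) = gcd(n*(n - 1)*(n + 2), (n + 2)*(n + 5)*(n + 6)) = n + 2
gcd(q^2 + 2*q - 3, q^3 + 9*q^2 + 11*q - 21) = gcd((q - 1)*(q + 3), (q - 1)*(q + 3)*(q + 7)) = q^2 + 2*q - 3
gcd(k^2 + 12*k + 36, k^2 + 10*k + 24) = k + 6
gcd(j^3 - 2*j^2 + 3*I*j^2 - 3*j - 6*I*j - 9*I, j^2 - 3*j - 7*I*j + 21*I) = j - 3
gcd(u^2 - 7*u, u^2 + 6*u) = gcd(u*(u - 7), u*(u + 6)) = u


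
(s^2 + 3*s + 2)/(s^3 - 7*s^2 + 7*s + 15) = (s + 2)/(s^2 - 8*s + 15)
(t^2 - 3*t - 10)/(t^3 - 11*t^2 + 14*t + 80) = 1/(t - 8)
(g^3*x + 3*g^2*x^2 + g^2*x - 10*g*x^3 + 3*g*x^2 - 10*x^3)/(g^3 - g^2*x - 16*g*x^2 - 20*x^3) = x*(-g^3 - 3*g^2*x - g^2 + 10*g*x^2 - 3*g*x + 10*x^2)/(-g^3 + g^2*x + 16*g*x^2 + 20*x^3)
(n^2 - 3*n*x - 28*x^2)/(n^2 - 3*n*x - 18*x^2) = (-n^2 + 3*n*x + 28*x^2)/(-n^2 + 3*n*x + 18*x^2)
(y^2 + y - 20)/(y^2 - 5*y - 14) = (-y^2 - y + 20)/(-y^2 + 5*y + 14)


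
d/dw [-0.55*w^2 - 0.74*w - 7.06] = -1.1*w - 0.74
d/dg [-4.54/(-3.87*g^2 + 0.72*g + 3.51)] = (3.2688 - 35.1396*g)/(-3.87*g^2 + 0.72*g + 3.51)^2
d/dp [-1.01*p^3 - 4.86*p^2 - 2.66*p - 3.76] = -3.03*p^2 - 9.72*p - 2.66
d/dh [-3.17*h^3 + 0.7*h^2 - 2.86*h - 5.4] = -9.51*h^2 + 1.4*h - 2.86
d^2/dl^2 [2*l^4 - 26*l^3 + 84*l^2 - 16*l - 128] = 24*l^2 - 156*l + 168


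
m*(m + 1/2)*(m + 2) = m^3 + 5*m^2/2 + m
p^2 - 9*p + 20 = (p - 5)*(p - 4)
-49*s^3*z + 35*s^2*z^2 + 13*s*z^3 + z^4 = z*(-s + z)*(7*s + z)^2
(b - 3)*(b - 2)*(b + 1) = b^3 - 4*b^2 + b + 6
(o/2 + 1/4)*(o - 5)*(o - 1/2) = o^3/2 - 5*o^2/2 - o/8 + 5/8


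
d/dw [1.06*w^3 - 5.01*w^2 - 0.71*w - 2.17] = 3.18*w^2 - 10.02*w - 0.71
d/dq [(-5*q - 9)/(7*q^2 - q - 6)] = (-35*q^2 + 5*q + (5*q + 9)*(14*q - 1) + 30)/(-7*q^2 + q + 6)^2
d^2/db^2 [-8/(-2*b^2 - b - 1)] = 16*(-4*b^2 - 2*b + (4*b + 1)^2 - 2)/(2*b^2 + b + 1)^3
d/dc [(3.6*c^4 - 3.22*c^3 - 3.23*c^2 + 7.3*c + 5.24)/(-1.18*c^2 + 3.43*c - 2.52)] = (-8.496*c^5 + 40.8436*c^4 - 58.3772*c^3 + 21.8783*c^2 + 28.6456*c - 36.3692)/(1.3924*c^4 - 8.0948*c^3 + 17.7121*c^2 - 17.2872*c + 6.3504)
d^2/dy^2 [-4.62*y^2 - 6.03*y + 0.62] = -9.24000000000000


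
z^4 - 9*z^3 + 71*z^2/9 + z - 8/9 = (z - 8)*(z - 1)*(z - 1/3)*(z + 1/3)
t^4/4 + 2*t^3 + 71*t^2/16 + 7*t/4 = t*(t/4 + 1)*(t + 1/2)*(t + 7/2)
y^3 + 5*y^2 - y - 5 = (y - 1)*(y + 1)*(y + 5)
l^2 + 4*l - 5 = (l - 1)*(l + 5)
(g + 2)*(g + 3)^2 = g^3 + 8*g^2 + 21*g + 18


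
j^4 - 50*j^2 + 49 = (j - 7)*(j - 1)*(j + 1)*(j + 7)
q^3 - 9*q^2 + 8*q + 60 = (q - 6)*(q - 5)*(q + 2)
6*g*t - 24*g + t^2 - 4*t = (6*g + t)*(t - 4)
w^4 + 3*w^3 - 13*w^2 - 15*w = w*(w - 3)*(w + 1)*(w + 5)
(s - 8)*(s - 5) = s^2 - 13*s + 40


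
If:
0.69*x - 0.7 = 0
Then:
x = 1.01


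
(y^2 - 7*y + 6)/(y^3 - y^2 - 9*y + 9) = (y - 6)/(y^2 - 9)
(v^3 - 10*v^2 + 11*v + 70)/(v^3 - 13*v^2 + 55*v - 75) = (v^2 - 5*v - 14)/(v^2 - 8*v + 15)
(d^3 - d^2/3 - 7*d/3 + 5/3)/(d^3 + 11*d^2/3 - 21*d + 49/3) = (3*d^2 + 2*d - 5)/(3*d^2 + 14*d - 49)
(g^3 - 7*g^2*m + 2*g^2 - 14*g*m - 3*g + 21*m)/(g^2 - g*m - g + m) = (g^2 - 7*g*m + 3*g - 21*m)/(g - m)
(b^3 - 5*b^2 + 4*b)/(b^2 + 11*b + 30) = b*(b^2 - 5*b + 4)/(b^2 + 11*b + 30)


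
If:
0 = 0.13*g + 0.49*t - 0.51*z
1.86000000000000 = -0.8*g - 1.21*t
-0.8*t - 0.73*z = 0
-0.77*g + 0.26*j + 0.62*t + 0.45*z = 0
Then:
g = -2.86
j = -8.65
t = 0.35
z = -0.39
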